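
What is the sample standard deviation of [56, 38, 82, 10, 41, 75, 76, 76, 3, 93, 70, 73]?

28.807

Step 1: Compute the mean: 57.75
Step 2: Sum of squared deviations from the mean: 9128.25
Step 3: Sample variance = 9128.25 / 11 = 829.8409
Step 4: Standard deviation = sqrt(829.8409) = 28.807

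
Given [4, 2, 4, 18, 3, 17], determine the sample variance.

54.8

Step 1: Compute the mean: (4 + 2 + 4 + 18 + 3 + 17) / 6 = 8
Step 2: Compute squared deviations from the mean:
  (4 - 8)^2 = 16
  (2 - 8)^2 = 36
  (4 - 8)^2 = 16
  (18 - 8)^2 = 100
  (3 - 8)^2 = 25
  (17 - 8)^2 = 81
Step 3: Sum of squared deviations = 274
Step 4: Sample variance = 274 / 5 = 54.8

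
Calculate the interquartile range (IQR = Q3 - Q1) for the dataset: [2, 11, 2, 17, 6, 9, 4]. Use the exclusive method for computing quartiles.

9

Step 1: Sort the data: [2, 2, 4, 6, 9, 11, 17]
Step 2: n = 7
Step 3: Using the exclusive quartile method:
  Q1 = 2
  Q2 (median) = 6
  Q3 = 11
  IQR = Q3 - Q1 = 11 - 2 = 9
Step 4: IQR = 9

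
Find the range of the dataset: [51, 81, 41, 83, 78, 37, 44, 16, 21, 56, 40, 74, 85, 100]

84

Step 1: Identify the maximum value: max = 100
Step 2: Identify the minimum value: min = 16
Step 3: Range = max - min = 100 - 16 = 84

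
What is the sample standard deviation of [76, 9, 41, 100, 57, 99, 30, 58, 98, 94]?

32.4339

Step 1: Compute the mean: 66.2
Step 2: Sum of squared deviations from the mean: 9467.6
Step 3: Sample variance = 9467.6 / 9 = 1051.9556
Step 4: Standard deviation = sqrt(1051.9556) = 32.4339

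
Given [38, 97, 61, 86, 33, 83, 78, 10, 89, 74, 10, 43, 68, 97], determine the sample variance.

909.1484

Step 1: Compute the mean: (38 + 97 + 61 + 86 + 33 + 83 + 78 + 10 + 89 + 74 + 10 + 43 + 68 + 97) / 14 = 61.9286
Step 2: Compute squared deviations from the mean:
  (38 - 61.9286)^2 = 572.5765
  (97 - 61.9286)^2 = 1230.0051
  (61 - 61.9286)^2 = 0.8622
  (86 - 61.9286)^2 = 579.4337
  (33 - 61.9286)^2 = 836.8622
  (83 - 61.9286)^2 = 444.0051
  (78 - 61.9286)^2 = 258.2908
  (10 - 61.9286)^2 = 2696.5765
  (89 - 61.9286)^2 = 732.8622
  (74 - 61.9286)^2 = 145.7194
  (10 - 61.9286)^2 = 2696.5765
  (43 - 61.9286)^2 = 358.2908
  (68 - 61.9286)^2 = 36.8622
  (97 - 61.9286)^2 = 1230.0051
Step 3: Sum of squared deviations = 11818.9286
Step 4: Sample variance = 11818.9286 / 13 = 909.1484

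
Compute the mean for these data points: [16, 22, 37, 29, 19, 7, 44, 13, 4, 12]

20.3

Step 1: Sum all values: 16 + 22 + 37 + 29 + 19 + 7 + 44 + 13 + 4 + 12 = 203
Step 2: Count the number of values: n = 10
Step 3: Mean = sum / n = 203 / 10 = 20.3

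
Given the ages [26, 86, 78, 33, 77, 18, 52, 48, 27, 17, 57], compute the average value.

47.1818

Step 1: Sum all values: 26 + 86 + 78 + 33 + 77 + 18 + 52 + 48 + 27 + 17 + 57 = 519
Step 2: Count the number of values: n = 11
Step 3: Mean = sum / n = 519 / 11 = 47.1818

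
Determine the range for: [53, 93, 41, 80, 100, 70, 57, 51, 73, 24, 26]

76

Step 1: Identify the maximum value: max = 100
Step 2: Identify the minimum value: min = 24
Step 3: Range = max - min = 100 - 24 = 76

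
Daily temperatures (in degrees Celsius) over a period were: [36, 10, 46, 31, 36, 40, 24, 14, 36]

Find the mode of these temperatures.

36

Step 1: Count the frequency of each value:
  10: appears 1 time(s)
  14: appears 1 time(s)
  24: appears 1 time(s)
  31: appears 1 time(s)
  36: appears 3 time(s)
  40: appears 1 time(s)
  46: appears 1 time(s)
Step 2: The value 36 appears most frequently (3 times).
Step 3: Mode = 36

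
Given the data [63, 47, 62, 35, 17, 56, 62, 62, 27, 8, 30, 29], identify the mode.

62

Step 1: Count the frequency of each value:
  8: appears 1 time(s)
  17: appears 1 time(s)
  27: appears 1 time(s)
  29: appears 1 time(s)
  30: appears 1 time(s)
  35: appears 1 time(s)
  47: appears 1 time(s)
  56: appears 1 time(s)
  62: appears 3 time(s)
  63: appears 1 time(s)
Step 2: The value 62 appears most frequently (3 times).
Step 3: Mode = 62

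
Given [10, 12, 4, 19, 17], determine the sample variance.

35.3

Step 1: Compute the mean: (10 + 12 + 4 + 19 + 17) / 5 = 12.4
Step 2: Compute squared deviations from the mean:
  (10 - 12.4)^2 = 5.76
  (12 - 12.4)^2 = 0.16
  (4 - 12.4)^2 = 70.56
  (19 - 12.4)^2 = 43.56
  (17 - 12.4)^2 = 21.16
Step 3: Sum of squared deviations = 141.2
Step 4: Sample variance = 141.2 / 4 = 35.3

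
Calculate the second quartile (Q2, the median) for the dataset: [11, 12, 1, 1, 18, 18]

11.5

Step 1: Sort the data: [1, 1, 11, 12, 18, 18]
Step 2: n = 6
Step 3: Q2 is the median. Since n is even, it is the average of the values at positions 3 and 4:
  Q2 = (11 + 12) / 2 = 11.5
Step 4: Q2 = 11.5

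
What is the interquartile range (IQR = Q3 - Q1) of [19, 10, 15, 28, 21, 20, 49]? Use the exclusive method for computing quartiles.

13

Step 1: Sort the data: [10, 15, 19, 20, 21, 28, 49]
Step 2: n = 7
Step 3: Using the exclusive quartile method:
  Q1 = 15
  Q2 (median) = 20
  Q3 = 28
  IQR = Q3 - Q1 = 28 - 15 = 13
Step 4: IQR = 13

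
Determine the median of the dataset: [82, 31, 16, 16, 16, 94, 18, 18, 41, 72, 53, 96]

36

Step 1: Sort the data in ascending order: [16, 16, 16, 18, 18, 31, 41, 53, 72, 82, 94, 96]
Step 2: The number of values is n = 12.
Step 3: Since n is even, the median is the average of positions 6 and 7:
  Median = (31 + 41) / 2 = 36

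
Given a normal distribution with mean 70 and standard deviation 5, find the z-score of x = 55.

-3

Step 1: Recall the z-score formula: z = (x - mu) / sigma
Step 2: Substitute values: z = (55 - 70) / 5
Step 3: z = -15 / 5 = -3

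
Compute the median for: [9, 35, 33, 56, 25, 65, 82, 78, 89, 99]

60.5

Step 1: Sort the data in ascending order: [9, 25, 33, 35, 56, 65, 78, 82, 89, 99]
Step 2: The number of values is n = 10.
Step 3: Since n is even, the median is the average of positions 5 and 6:
  Median = (56 + 65) / 2 = 60.5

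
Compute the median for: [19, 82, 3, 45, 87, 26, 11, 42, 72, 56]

43.5

Step 1: Sort the data in ascending order: [3, 11, 19, 26, 42, 45, 56, 72, 82, 87]
Step 2: The number of values is n = 10.
Step 3: Since n is even, the median is the average of positions 5 and 6:
  Median = (42 + 45) / 2 = 43.5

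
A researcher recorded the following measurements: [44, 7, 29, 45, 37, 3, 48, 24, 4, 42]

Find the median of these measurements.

33

Step 1: Sort the data in ascending order: [3, 4, 7, 24, 29, 37, 42, 44, 45, 48]
Step 2: The number of values is n = 10.
Step 3: Since n is even, the median is the average of positions 5 and 6:
  Median = (29 + 37) / 2 = 33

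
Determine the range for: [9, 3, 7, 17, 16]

14

Step 1: Identify the maximum value: max = 17
Step 2: Identify the minimum value: min = 3
Step 3: Range = max - min = 17 - 3 = 14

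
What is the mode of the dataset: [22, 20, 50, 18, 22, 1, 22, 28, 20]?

22

Step 1: Count the frequency of each value:
  1: appears 1 time(s)
  18: appears 1 time(s)
  20: appears 2 time(s)
  22: appears 3 time(s)
  28: appears 1 time(s)
  50: appears 1 time(s)
Step 2: The value 22 appears most frequently (3 times).
Step 3: Mode = 22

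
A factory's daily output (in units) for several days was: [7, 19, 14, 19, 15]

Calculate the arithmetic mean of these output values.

14.8

Step 1: Sum all values: 7 + 19 + 14 + 19 + 15 = 74
Step 2: Count the number of values: n = 5
Step 3: Mean = sum / n = 74 / 5 = 14.8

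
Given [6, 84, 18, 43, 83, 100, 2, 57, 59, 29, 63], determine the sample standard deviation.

32.8553

Step 1: Compute the mean: 49.4545
Step 2: Sum of squared deviations from the mean: 10794.7273
Step 3: Sample variance = 10794.7273 / 10 = 1079.4727
Step 4: Standard deviation = sqrt(1079.4727) = 32.8553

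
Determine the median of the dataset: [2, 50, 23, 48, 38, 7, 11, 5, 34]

23

Step 1: Sort the data in ascending order: [2, 5, 7, 11, 23, 34, 38, 48, 50]
Step 2: The number of values is n = 9.
Step 3: Since n is odd, the median is the middle value at position 5: 23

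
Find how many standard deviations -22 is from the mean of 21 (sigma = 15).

-2.8667

Step 1: Recall the z-score formula: z = (x - mu) / sigma
Step 2: Substitute values: z = (-22 - 21) / 15
Step 3: z = -43 / 15 = -2.8667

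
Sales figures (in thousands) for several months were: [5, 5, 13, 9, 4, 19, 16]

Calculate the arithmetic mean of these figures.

10.1429

Step 1: Sum all values: 5 + 5 + 13 + 9 + 4 + 19 + 16 = 71
Step 2: Count the number of values: n = 7
Step 3: Mean = sum / n = 71 / 7 = 10.1429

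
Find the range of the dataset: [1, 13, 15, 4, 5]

14

Step 1: Identify the maximum value: max = 15
Step 2: Identify the minimum value: min = 1
Step 3: Range = max - min = 15 - 1 = 14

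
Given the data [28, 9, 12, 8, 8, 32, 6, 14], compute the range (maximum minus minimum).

26

Step 1: Identify the maximum value: max = 32
Step 2: Identify the minimum value: min = 6
Step 3: Range = max - min = 32 - 6 = 26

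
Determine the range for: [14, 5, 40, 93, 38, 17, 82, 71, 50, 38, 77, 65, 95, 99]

94

Step 1: Identify the maximum value: max = 99
Step 2: Identify the minimum value: min = 5
Step 3: Range = max - min = 99 - 5 = 94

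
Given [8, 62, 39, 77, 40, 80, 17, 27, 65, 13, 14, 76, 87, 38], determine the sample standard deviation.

28.0425

Step 1: Compute the mean: 45.9286
Step 2: Sum of squared deviations from the mean: 10222.9286
Step 3: Sample variance = 10222.9286 / 13 = 786.3791
Step 4: Standard deviation = sqrt(786.3791) = 28.0425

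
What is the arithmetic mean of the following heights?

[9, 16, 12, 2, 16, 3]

9.6667

Step 1: Sum all values: 9 + 16 + 12 + 2 + 16 + 3 = 58
Step 2: Count the number of values: n = 6
Step 3: Mean = sum / n = 58 / 6 = 9.6667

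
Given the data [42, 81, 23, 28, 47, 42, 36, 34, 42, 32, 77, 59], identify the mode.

42

Step 1: Count the frequency of each value:
  23: appears 1 time(s)
  28: appears 1 time(s)
  32: appears 1 time(s)
  34: appears 1 time(s)
  36: appears 1 time(s)
  42: appears 3 time(s)
  47: appears 1 time(s)
  59: appears 1 time(s)
  77: appears 1 time(s)
  81: appears 1 time(s)
Step 2: The value 42 appears most frequently (3 times).
Step 3: Mode = 42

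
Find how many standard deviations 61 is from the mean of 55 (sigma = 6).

1

Step 1: Recall the z-score formula: z = (x - mu) / sigma
Step 2: Substitute values: z = (61 - 55) / 6
Step 3: z = 6 / 6 = 1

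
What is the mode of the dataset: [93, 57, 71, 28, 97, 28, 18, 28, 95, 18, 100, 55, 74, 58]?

28

Step 1: Count the frequency of each value:
  18: appears 2 time(s)
  28: appears 3 time(s)
  55: appears 1 time(s)
  57: appears 1 time(s)
  58: appears 1 time(s)
  71: appears 1 time(s)
  74: appears 1 time(s)
  93: appears 1 time(s)
  95: appears 1 time(s)
  97: appears 1 time(s)
  100: appears 1 time(s)
Step 2: The value 28 appears most frequently (3 times).
Step 3: Mode = 28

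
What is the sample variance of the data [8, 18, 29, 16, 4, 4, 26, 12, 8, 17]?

74.8444

Step 1: Compute the mean: (8 + 18 + 29 + 16 + 4 + 4 + 26 + 12 + 8 + 17) / 10 = 14.2
Step 2: Compute squared deviations from the mean:
  (8 - 14.2)^2 = 38.44
  (18 - 14.2)^2 = 14.44
  (29 - 14.2)^2 = 219.04
  (16 - 14.2)^2 = 3.24
  (4 - 14.2)^2 = 104.04
  (4 - 14.2)^2 = 104.04
  (26 - 14.2)^2 = 139.24
  (12 - 14.2)^2 = 4.84
  (8 - 14.2)^2 = 38.44
  (17 - 14.2)^2 = 7.84
Step 3: Sum of squared deviations = 673.6
Step 4: Sample variance = 673.6 / 9 = 74.8444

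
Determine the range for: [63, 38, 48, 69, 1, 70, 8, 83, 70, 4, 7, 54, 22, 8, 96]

95

Step 1: Identify the maximum value: max = 96
Step 2: Identify the minimum value: min = 1
Step 3: Range = max - min = 96 - 1 = 95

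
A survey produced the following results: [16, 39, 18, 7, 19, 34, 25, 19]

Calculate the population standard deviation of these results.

9.5974

Step 1: Compute the mean: 22.125
Step 2: Sum of squared deviations from the mean: 736.875
Step 3: Population variance = 736.875 / 8 = 92.1094
Step 4: Standard deviation = sqrt(92.1094) = 9.5974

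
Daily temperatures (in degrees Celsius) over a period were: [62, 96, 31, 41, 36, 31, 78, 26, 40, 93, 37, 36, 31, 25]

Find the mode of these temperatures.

31

Step 1: Count the frequency of each value:
  25: appears 1 time(s)
  26: appears 1 time(s)
  31: appears 3 time(s)
  36: appears 2 time(s)
  37: appears 1 time(s)
  40: appears 1 time(s)
  41: appears 1 time(s)
  62: appears 1 time(s)
  78: appears 1 time(s)
  93: appears 1 time(s)
  96: appears 1 time(s)
Step 2: The value 31 appears most frequently (3 times).
Step 3: Mode = 31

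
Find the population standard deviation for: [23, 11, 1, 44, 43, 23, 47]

16.5085

Step 1: Compute the mean: 27.4286
Step 2: Sum of squared deviations from the mean: 1907.7143
Step 3: Population variance = 1907.7143 / 7 = 272.5306
Step 4: Standard deviation = sqrt(272.5306) = 16.5085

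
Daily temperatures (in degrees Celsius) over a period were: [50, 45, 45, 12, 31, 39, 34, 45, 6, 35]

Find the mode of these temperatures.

45

Step 1: Count the frequency of each value:
  6: appears 1 time(s)
  12: appears 1 time(s)
  31: appears 1 time(s)
  34: appears 1 time(s)
  35: appears 1 time(s)
  39: appears 1 time(s)
  45: appears 3 time(s)
  50: appears 1 time(s)
Step 2: The value 45 appears most frequently (3 times).
Step 3: Mode = 45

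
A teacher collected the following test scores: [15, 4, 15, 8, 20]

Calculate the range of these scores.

16

Step 1: Identify the maximum value: max = 20
Step 2: Identify the minimum value: min = 4
Step 3: Range = max - min = 20 - 4 = 16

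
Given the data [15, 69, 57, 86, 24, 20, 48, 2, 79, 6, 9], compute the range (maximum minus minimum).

84

Step 1: Identify the maximum value: max = 86
Step 2: Identify the minimum value: min = 2
Step 3: Range = max - min = 86 - 2 = 84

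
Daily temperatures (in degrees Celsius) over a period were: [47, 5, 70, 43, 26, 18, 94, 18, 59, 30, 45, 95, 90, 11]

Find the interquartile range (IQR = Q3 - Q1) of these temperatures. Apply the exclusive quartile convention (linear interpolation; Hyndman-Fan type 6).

57

Step 1: Sort the data: [5, 11, 18, 18, 26, 30, 43, 45, 47, 59, 70, 90, 94, 95]
Step 2: n = 14
Step 3: Using the exclusive quartile method:
  Q1 = 18
  Q2 (median) = 44
  Q3 = 75
  IQR = Q3 - Q1 = 75 - 18 = 57
Step 4: IQR = 57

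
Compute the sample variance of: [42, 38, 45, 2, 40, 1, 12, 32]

341.1429

Step 1: Compute the mean: (42 + 38 + 45 + 2 + 40 + 1 + 12 + 32) / 8 = 26.5
Step 2: Compute squared deviations from the mean:
  (42 - 26.5)^2 = 240.25
  (38 - 26.5)^2 = 132.25
  (45 - 26.5)^2 = 342.25
  (2 - 26.5)^2 = 600.25
  (40 - 26.5)^2 = 182.25
  (1 - 26.5)^2 = 650.25
  (12 - 26.5)^2 = 210.25
  (32 - 26.5)^2 = 30.25
Step 3: Sum of squared deviations = 2388
Step 4: Sample variance = 2388 / 7 = 341.1429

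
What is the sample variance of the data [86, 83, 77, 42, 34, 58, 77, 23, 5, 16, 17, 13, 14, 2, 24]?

909.6381

Step 1: Compute the mean: (86 + 83 + 77 + 42 + 34 + 58 + 77 + 23 + 5 + 16 + 17 + 13 + 14 + 2 + 24) / 15 = 38.0667
Step 2: Compute squared deviations from the mean:
  (86 - 38.0667)^2 = 2297.6044
  (83 - 38.0667)^2 = 2019.0044
  (77 - 38.0667)^2 = 1515.8044
  (42 - 38.0667)^2 = 15.4711
  (34 - 38.0667)^2 = 16.5378
  (58 - 38.0667)^2 = 397.3378
  (77 - 38.0667)^2 = 1515.8044
  (23 - 38.0667)^2 = 227.0044
  (5 - 38.0667)^2 = 1093.4044
  (16 - 38.0667)^2 = 486.9378
  (17 - 38.0667)^2 = 443.8044
  (13 - 38.0667)^2 = 628.3378
  (14 - 38.0667)^2 = 579.2044
  (2 - 38.0667)^2 = 1300.8044
  (24 - 38.0667)^2 = 197.8711
Step 3: Sum of squared deviations = 12734.9333
Step 4: Sample variance = 12734.9333 / 14 = 909.6381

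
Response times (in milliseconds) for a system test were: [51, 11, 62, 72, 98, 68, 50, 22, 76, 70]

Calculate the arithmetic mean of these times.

58

Step 1: Sum all values: 51 + 11 + 62 + 72 + 98 + 68 + 50 + 22 + 76 + 70 = 580
Step 2: Count the number of values: n = 10
Step 3: Mean = sum / n = 580 / 10 = 58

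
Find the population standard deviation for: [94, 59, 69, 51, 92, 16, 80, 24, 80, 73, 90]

25.2688

Step 1: Compute the mean: 66.1818
Step 2: Sum of squared deviations from the mean: 7023.6364
Step 3: Population variance = 7023.6364 / 11 = 638.5124
Step 4: Standard deviation = sqrt(638.5124) = 25.2688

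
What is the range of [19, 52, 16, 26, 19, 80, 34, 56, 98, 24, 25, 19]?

82

Step 1: Identify the maximum value: max = 98
Step 2: Identify the minimum value: min = 16
Step 3: Range = max - min = 98 - 16 = 82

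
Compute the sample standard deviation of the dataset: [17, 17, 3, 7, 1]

7.6158

Step 1: Compute the mean: 9
Step 2: Sum of squared deviations from the mean: 232
Step 3: Sample variance = 232 / 4 = 58
Step 4: Standard deviation = sqrt(58) = 7.6158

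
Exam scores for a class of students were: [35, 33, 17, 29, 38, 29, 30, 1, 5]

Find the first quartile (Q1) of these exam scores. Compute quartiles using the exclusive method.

11

Step 1: Sort the data: [1, 5, 17, 29, 29, 30, 33, 35, 38]
Step 2: n = 9
Step 3: Using the exclusive quartile method:
  Q1 = 11
  Q2 (median) = 29
  Q3 = 34
  IQR = Q3 - Q1 = 34 - 11 = 23
Step 4: Q1 = 11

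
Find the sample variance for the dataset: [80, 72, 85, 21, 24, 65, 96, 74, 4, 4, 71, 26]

1113.7879

Step 1: Compute the mean: (80 + 72 + 85 + 21 + 24 + 65 + 96 + 74 + 4 + 4 + 71 + 26) / 12 = 51.8333
Step 2: Compute squared deviations from the mean:
  (80 - 51.8333)^2 = 793.3611
  (72 - 51.8333)^2 = 406.6944
  (85 - 51.8333)^2 = 1100.0278
  (21 - 51.8333)^2 = 950.6944
  (24 - 51.8333)^2 = 774.6944
  (65 - 51.8333)^2 = 173.3611
  (96 - 51.8333)^2 = 1950.6944
  (74 - 51.8333)^2 = 491.3611
  (4 - 51.8333)^2 = 2288.0278
  (4 - 51.8333)^2 = 2288.0278
  (71 - 51.8333)^2 = 367.3611
  (26 - 51.8333)^2 = 667.3611
Step 3: Sum of squared deviations = 12251.6667
Step 4: Sample variance = 12251.6667 / 11 = 1113.7879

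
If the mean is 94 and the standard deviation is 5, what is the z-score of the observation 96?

0.4

Step 1: Recall the z-score formula: z = (x - mu) / sigma
Step 2: Substitute values: z = (96 - 94) / 5
Step 3: z = 2 / 5 = 0.4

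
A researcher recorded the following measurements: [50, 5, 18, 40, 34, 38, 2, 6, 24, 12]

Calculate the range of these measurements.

48

Step 1: Identify the maximum value: max = 50
Step 2: Identify the minimum value: min = 2
Step 3: Range = max - min = 50 - 2 = 48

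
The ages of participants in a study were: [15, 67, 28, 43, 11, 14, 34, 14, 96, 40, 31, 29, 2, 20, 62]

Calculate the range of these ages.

94

Step 1: Identify the maximum value: max = 96
Step 2: Identify the minimum value: min = 2
Step 3: Range = max - min = 96 - 2 = 94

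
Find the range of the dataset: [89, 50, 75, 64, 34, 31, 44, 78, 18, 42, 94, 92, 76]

76

Step 1: Identify the maximum value: max = 94
Step 2: Identify the minimum value: min = 18
Step 3: Range = max - min = 94 - 18 = 76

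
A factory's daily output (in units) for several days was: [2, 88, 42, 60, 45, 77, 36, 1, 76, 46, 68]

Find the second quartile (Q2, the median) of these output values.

46

Step 1: Sort the data: [1, 2, 36, 42, 45, 46, 60, 68, 76, 77, 88]
Step 2: n = 11
Step 3: Q2 is the median. Since n is odd, it is the middle value at position 6: 46
Step 4: Q2 = 46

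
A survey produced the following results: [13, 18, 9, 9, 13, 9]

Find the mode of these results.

9

Step 1: Count the frequency of each value:
  9: appears 3 time(s)
  13: appears 2 time(s)
  18: appears 1 time(s)
Step 2: The value 9 appears most frequently (3 times).
Step 3: Mode = 9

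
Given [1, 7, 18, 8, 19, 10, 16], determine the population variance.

37.6327

Step 1: Compute the mean: (1 + 7 + 18 + 8 + 19 + 10 + 16) / 7 = 11.2857
Step 2: Compute squared deviations from the mean:
  (1 - 11.2857)^2 = 105.7959
  (7 - 11.2857)^2 = 18.3673
  (18 - 11.2857)^2 = 45.0816
  (8 - 11.2857)^2 = 10.7959
  (19 - 11.2857)^2 = 59.5102
  (10 - 11.2857)^2 = 1.6531
  (16 - 11.2857)^2 = 22.2245
Step 3: Sum of squared deviations = 263.4286
Step 4: Population variance = 263.4286 / 7 = 37.6327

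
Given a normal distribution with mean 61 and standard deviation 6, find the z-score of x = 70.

1.5

Step 1: Recall the z-score formula: z = (x - mu) / sigma
Step 2: Substitute values: z = (70 - 61) / 6
Step 3: z = 9 / 6 = 1.5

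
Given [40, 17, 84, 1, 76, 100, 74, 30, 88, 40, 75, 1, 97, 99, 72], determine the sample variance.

1227.1143

Step 1: Compute the mean: (40 + 17 + 84 + 1 + 76 + 100 + 74 + 30 + 88 + 40 + 75 + 1 + 97 + 99 + 72) / 15 = 59.6
Step 2: Compute squared deviations from the mean:
  (40 - 59.6)^2 = 384.16
  (17 - 59.6)^2 = 1814.76
  (84 - 59.6)^2 = 595.36
  (1 - 59.6)^2 = 3433.96
  (76 - 59.6)^2 = 268.96
  (100 - 59.6)^2 = 1632.16
  (74 - 59.6)^2 = 207.36
  (30 - 59.6)^2 = 876.16
  (88 - 59.6)^2 = 806.56
  (40 - 59.6)^2 = 384.16
  (75 - 59.6)^2 = 237.16
  (1 - 59.6)^2 = 3433.96
  (97 - 59.6)^2 = 1398.76
  (99 - 59.6)^2 = 1552.36
  (72 - 59.6)^2 = 153.76
Step 3: Sum of squared deviations = 17179.6
Step 4: Sample variance = 17179.6 / 14 = 1227.1143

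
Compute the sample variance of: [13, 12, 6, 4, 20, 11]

32

Step 1: Compute the mean: (13 + 12 + 6 + 4 + 20 + 11) / 6 = 11
Step 2: Compute squared deviations from the mean:
  (13 - 11)^2 = 4
  (12 - 11)^2 = 1
  (6 - 11)^2 = 25
  (4 - 11)^2 = 49
  (20 - 11)^2 = 81
  (11 - 11)^2 = 0
Step 3: Sum of squared deviations = 160
Step 4: Sample variance = 160 / 5 = 32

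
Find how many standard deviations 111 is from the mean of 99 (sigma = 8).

1.5

Step 1: Recall the z-score formula: z = (x - mu) / sigma
Step 2: Substitute values: z = (111 - 99) / 8
Step 3: z = 12 / 8 = 1.5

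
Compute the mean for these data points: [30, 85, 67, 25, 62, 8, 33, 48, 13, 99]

47

Step 1: Sum all values: 30 + 85 + 67 + 25 + 62 + 8 + 33 + 48 + 13 + 99 = 470
Step 2: Count the number of values: n = 10
Step 3: Mean = sum / n = 470 / 10 = 47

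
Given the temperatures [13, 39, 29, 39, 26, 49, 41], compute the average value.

33.7143

Step 1: Sum all values: 13 + 39 + 29 + 39 + 26 + 49 + 41 = 236
Step 2: Count the number of values: n = 7
Step 3: Mean = sum / n = 236 / 7 = 33.7143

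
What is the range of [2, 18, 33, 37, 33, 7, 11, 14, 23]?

35

Step 1: Identify the maximum value: max = 37
Step 2: Identify the minimum value: min = 2
Step 3: Range = max - min = 37 - 2 = 35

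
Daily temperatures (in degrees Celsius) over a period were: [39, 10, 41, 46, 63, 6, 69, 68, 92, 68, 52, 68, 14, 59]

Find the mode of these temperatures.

68

Step 1: Count the frequency of each value:
  6: appears 1 time(s)
  10: appears 1 time(s)
  14: appears 1 time(s)
  39: appears 1 time(s)
  41: appears 1 time(s)
  46: appears 1 time(s)
  52: appears 1 time(s)
  59: appears 1 time(s)
  63: appears 1 time(s)
  68: appears 3 time(s)
  69: appears 1 time(s)
  92: appears 1 time(s)
Step 2: The value 68 appears most frequently (3 times).
Step 3: Mode = 68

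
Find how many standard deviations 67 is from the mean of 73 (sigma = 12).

-0.5

Step 1: Recall the z-score formula: z = (x - mu) / sigma
Step 2: Substitute values: z = (67 - 73) / 12
Step 3: z = -6 / 12 = -0.5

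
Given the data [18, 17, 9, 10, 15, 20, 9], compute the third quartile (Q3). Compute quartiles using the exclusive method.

18

Step 1: Sort the data: [9, 9, 10, 15, 17, 18, 20]
Step 2: n = 7
Step 3: Using the exclusive quartile method:
  Q1 = 9
  Q2 (median) = 15
  Q3 = 18
  IQR = Q3 - Q1 = 18 - 9 = 9
Step 4: Q3 = 18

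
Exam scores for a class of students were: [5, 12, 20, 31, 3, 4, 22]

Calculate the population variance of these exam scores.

99.2653

Step 1: Compute the mean: (5 + 12 + 20 + 31 + 3 + 4 + 22) / 7 = 13.8571
Step 2: Compute squared deviations from the mean:
  (5 - 13.8571)^2 = 78.449
  (12 - 13.8571)^2 = 3.449
  (20 - 13.8571)^2 = 37.7347
  (31 - 13.8571)^2 = 293.8776
  (3 - 13.8571)^2 = 117.8776
  (4 - 13.8571)^2 = 97.1633
  (22 - 13.8571)^2 = 66.3061
Step 3: Sum of squared deviations = 694.8571
Step 4: Population variance = 694.8571 / 7 = 99.2653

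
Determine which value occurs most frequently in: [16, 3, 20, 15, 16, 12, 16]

16

Step 1: Count the frequency of each value:
  3: appears 1 time(s)
  12: appears 1 time(s)
  15: appears 1 time(s)
  16: appears 3 time(s)
  20: appears 1 time(s)
Step 2: The value 16 appears most frequently (3 times).
Step 3: Mode = 16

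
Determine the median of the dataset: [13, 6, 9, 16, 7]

9

Step 1: Sort the data in ascending order: [6, 7, 9, 13, 16]
Step 2: The number of values is n = 5.
Step 3: Since n is odd, the median is the middle value at position 3: 9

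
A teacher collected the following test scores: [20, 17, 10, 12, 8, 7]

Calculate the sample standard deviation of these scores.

5.164

Step 1: Compute the mean: 12.3333
Step 2: Sum of squared deviations from the mean: 133.3333
Step 3: Sample variance = 133.3333 / 5 = 26.6667
Step 4: Standard deviation = sqrt(26.6667) = 5.164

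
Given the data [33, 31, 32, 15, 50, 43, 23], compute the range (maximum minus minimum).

35

Step 1: Identify the maximum value: max = 50
Step 2: Identify the minimum value: min = 15
Step 3: Range = max - min = 50 - 15 = 35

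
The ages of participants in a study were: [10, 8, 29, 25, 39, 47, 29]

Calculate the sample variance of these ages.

200.9048

Step 1: Compute the mean: (10 + 8 + 29 + 25 + 39 + 47 + 29) / 7 = 26.7143
Step 2: Compute squared deviations from the mean:
  (10 - 26.7143)^2 = 279.3673
  (8 - 26.7143)^2 = 350.2245
  (29 - 26.7143)^2 = 5.2245
  (25 - 26.7143)^2 = 2.9388
  (39 - 26.7143)^2 = 150.9388
  (47 - 26.7143)^2 = 411.5102
  (29 - 26.7143)^2 = 5.2245
Step 3: Sum of squared deviations = 1205.4286
Step 4: Sample variance = 1205.4286 / 6 = 200.9048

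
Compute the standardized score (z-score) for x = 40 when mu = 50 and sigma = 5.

-2

Step 1: Recall the z-score formula: z = (x - mu) / sigma
Step 2: Substitute values: z = (40 - 50) / 5
Step 3: z = -10 / 5 = -2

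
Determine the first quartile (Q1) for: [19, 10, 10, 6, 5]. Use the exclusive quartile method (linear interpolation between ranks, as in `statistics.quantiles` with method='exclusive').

5.5

Step 1: Sort the data: [5, 6, 10, 10, 19]
Step 2: n = 5
Step 3: Using the exclusive quartile method:
  Q1 = 5.5
  Q2 (median) = 10
  Q3 = 14.5
  IQR = Q3 - Q1 = 14.5 - 5.5 = 9
Step 4: Q1 = 5.5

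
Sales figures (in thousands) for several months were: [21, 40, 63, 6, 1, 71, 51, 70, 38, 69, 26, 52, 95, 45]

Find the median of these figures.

48

Step 1: Sort the data in ascending order: [1, 6, 21, 26, 38, 40, 45, 51, 52, 63, 69, 70, 71, 95]
Step 2: The number of values is n = 14.
Step 3: Since n is even, the median is the average of positions 7 and 8:
  Median = (45 + 51) / 2 = 48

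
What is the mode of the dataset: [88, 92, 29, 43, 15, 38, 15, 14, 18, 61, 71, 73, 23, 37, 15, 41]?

15

Step 1: Count the frequency of each value:
  14: appears 1 time(s)
  15: appears 3 time(s)
  18: appears 1 time(s)
  23: appears 1 time(s)
  29: appears 1 time(s)
  37: appears 1 time(s)
  38: appears 1 time(s)
  41: appears 1 time(s)
  43: appears 1 time(s)
  61: appears 1 time(s)
  71: appears 1 time(s)
  73: appears 1 time(s)
  88: appears 1 time(s)
  92: appears 1 time(s)
Step 2: The value 15 appears most frequently (3 times).
Step 3: Mode = 15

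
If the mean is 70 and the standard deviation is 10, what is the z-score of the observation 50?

-2

Step 1: Recall the z-score formula: z = (x - mu) / sigma
Step 2: Substitute values: z = (50 - 70) / 10
Step 3: z = -20 / 10 = -2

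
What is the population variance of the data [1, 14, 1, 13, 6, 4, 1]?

27.3469

Step 1: Compute the mean: (1 + 14 + 1 + 13 + 6 + 4 + 1) / 7 = 5.7143
Step 2: Compute squared deviations from the mean:
  (1 - 5.7143)^2 = 22.2245
  (14 - 5.7143)^2 = 68.6531
  (1 - 5.7143)^2 = 22.2245
  (13 - 5.7143)^2 = 53.0816
  (6 - 5.7143)^2 = 0.0816
  (4 - 5.7143)^2 = 2.9388
  (1 - 5.7143)^2 = 22.2245
Step 3: Sum of squared deviations = 191.4286
Step 4: Population variance = 191.4286 / 7 = 27.3469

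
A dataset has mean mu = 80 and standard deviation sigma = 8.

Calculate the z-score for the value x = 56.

-3

Step 1: Recall the z-score formula: z = (x - mu) / sigma
Step 2: Substitute values: z = (56 - 80) / 8
Step 3: z = -24 / 8 = -3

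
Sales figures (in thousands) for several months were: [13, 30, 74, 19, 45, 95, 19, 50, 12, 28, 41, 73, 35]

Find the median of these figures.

35

Step 1: Sort the data in ascending order: [12, 13, 19, 19, 28, 30, 35, 41, 45, 50, 73, 74, 95]
Step 2: The number of values is n = 13.
Step 3: Since n is odd, the median is the middle value at position 7: 35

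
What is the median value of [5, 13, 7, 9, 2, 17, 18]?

9

Step 1: Sort the data in ascending order: [2, 5, 7, 9, 13, 17, 18]
Step 2: The number of values is n = 7.
Step 3: Since n is odd, the median is the middle value at position 4: 9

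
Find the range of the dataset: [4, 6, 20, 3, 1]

19

Step 1: Identify the maximum value: max = 20
Step 2: Identify the minimum value: min = 1
Step 3: Range = max - min = 20 - 1 = 19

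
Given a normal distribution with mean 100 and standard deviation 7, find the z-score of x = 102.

0.2857

Step 1: Recall the z-score formula: z = (x - mu) / sigma
Step 2: Substitute values: z = (102 - 100) / 7
Step 3: z = 2 / 7 = 0.2857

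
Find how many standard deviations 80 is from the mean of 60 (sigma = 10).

2

Step 1: Recall the z-score formula: z = (x - mu) / sigma
Step 2: Substitute values: z = (80 - 60) / 10
Step 3: z = 20 / 10 = 2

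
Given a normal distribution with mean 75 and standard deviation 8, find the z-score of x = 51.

-3

Step 1: Recall the z-score formula: z = (x - mu) / sigma
Step 2: Substitute values: z = (51 - 75) / 8
Step 3: z = -24 / 8 = -3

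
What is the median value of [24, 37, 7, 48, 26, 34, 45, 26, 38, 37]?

35.5

Step 1: Sort the data in ascending order: [7, 24, 26, 26, 34, 37, 37, 38, 45, 48]
Step 2: The number of values is n = 10.
Step 3: Since n is even, the median is the average of positions 5 and 6:
  Median = (34 + 37) / 2 = 35.5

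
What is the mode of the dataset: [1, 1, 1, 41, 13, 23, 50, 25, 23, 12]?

1

Step 1: Count the frequency of each value:
  1: appears 3 time(s)
  12: appears 1 time(s)
  13: appears 1 time(s)
  23: appears 2 time(s)
  25: appears 1 time(s)
  41: appears 1 time(s)
  50: appears 1 time(s)
Step 2: The value 1 appears most frequently (3 times).
Step 3: Mode = 1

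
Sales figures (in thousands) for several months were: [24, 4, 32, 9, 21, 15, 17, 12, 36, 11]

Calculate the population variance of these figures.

93.69

Step 1: Compute the mean: (24 + 4 + 32 + 9 + 21 + 15 + 17 + 12 + 36 + 11) / 10 = 18.1
Step 2: Compute squared deviations from the mean:
  (24 - 18.1)^2 = 34.81
  (4 - 18.1)^2 = 198.81
  (32 - 18.1)^2 = 193.21
  (9 - 18.1)^2 = 82.81
  (21 - 18.1)^2 = 8.41
  (15 - 18.1)^2 = 9.61
  (17 - 18.1)^2 = 1.21
  (12 - 18.1)^2 = 37.21
  (36 - 18.1)^2 = 320.41
  (11 - 18.1)^2 = 50.41
Step 3: Sum of squared deviations = 936.9
Step 4: Population variance = 936.9 / 10 = 93.69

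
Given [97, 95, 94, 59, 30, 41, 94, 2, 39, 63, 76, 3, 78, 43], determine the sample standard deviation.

32.8771

Step 1: Compute the mean: 58.1429
Step 2: Sum of squared deviations from the mean: 14051.7143
Step 3: Sample variance = 14051.7143 / 13 = 1080.9011
Step 4: Standard deviation = sqrt(1080.9011) = 32.8771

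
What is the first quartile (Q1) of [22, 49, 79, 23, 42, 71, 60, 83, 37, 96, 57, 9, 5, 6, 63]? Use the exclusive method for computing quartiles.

22

Step 1: Sort the data: [5, 6, 9, 22, 23, 37, 42, 49, 57, 60, 63, 71, 79, 83, 96]
Step 2: n = 15
Step 3: Using the exclusive quartile method:
  Q1 = 22
  Q2 (median) = 49
  Q3 = 71
  IQR = Q3 - Q1 = 71 - 22 = 49
Step 4: Q1 = 22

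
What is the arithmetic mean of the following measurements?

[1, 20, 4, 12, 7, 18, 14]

10.8571

Step 1: Sum all values: 1 + 20 + 4 + 12 + 7 + 18 + 14 = 76
Step 2: Count the number of values: n = 7
Step 3: Mean = sum / n = 76 / 7 = 10.8571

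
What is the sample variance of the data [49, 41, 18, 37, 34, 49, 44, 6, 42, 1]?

307.2111

Step 1: Compute the mean: (49 + 41 + 18 + 37 + 34 + 49 + 44 + 6 + 42 + 1) / 10 = 32.1
Step 2: Compute squared deviations from the mean:
  (49 - 32.1)^2 = 285.61
  (41 - 32.1)^2 = 79.21
  (18 - 32.1)^2 = 198.81
  (37 - 32.1)^2 = 24.01
  (34 - 32.1)^2 = 3.61
  (49 - 32.1)^2 = 285.61
  (44 - 32.1)^2 = 141.61
  (6 - 32.1)^2 = 681.21
  (42 - 32.1)^2 = 98.01
  (1 - 32.1)^2 = 967.21
Step 3: Sum of squared deviations = 2764.9
Step 4: Sample variance = 2764.9 / 9 = 307.2111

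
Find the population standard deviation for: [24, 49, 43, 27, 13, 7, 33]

14.0102

Step 1: Compute the mean: 28
Step 2: Sum of squared deviations from the mean: 1374
Step 3: Population variance = 1374 / 7 = 196.2857
Step 4: Standard deviation = sqrt(196.2857) = 14.0102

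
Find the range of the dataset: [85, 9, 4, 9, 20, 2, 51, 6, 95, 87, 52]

93

Step 1: Identify the maximum value: max = 95
Step 2: Identify the minimum value: min = 2
Step 3: Range = max - min = 95 - 2 = 93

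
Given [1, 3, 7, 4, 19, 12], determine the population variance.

37.8889

Step 1: Compute the mean: (1 + 3 + 7 + 4 + 19 + 12) / 6 = 7.6667
Step 2: Compute squared deviations from the mean:
  (1 - 7.6667)^2 = 44.4444
  (3 - 7.6667)^2 = 21.7778
  (7 - 7.6667)^2 = 0.4444
  (4 - 7.6667)^2 = 13.4444
  (19 - 7.6667)^2 = 128.4444
  (12 - 7.6667)^2 = 18.7778
Step 3: Sum of squared deviations = 227.3333
Step 4: Population variance = 227.3333 / 6 = 37.8889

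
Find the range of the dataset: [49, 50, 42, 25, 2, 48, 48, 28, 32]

48

Step 1: Identify the maximum value: max = 50
Step 2: Identify the minimum value: min = 2
Step 3: Range = max - min = 50 - 2 = 48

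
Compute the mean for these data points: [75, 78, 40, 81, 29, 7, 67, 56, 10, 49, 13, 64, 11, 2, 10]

39.4667

Step 1: Sum all values: 75 + 78 + 40 + 81 + 29 + 7 + 67 + 56 + 10 + 49 + 13 + 64 + 11 + 2 + 10 = 592
Step 2: Count the number of values: n = 15
Step 3: Mean = sum / n = 592 / 15 = 39.4667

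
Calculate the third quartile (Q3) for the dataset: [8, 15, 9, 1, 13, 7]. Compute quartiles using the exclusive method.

13.5

Step 1: Sort the data: [1, 7, 8, 9, 13, 15]
Step 2: n = 6
Step 3: Using the exclusive quartile method:
  Q1 = 5.5
  Q2 (median) = 8.5
  Q3 = 13.5
  IQR = Q3 - Q1 = 13.5 - 5.5 = 8
Step 4: Q3 = 13.5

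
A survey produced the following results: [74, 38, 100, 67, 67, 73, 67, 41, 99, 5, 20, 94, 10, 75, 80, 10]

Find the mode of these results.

67

Step 1: Count the frequency of each value:
  5: appears 1 time(s)
  10: appears 2 time(s)
  20: appears 1 time(s)
  38: appears 1 time(s)
  41: appears 1 time(s)
  67: appears 3 time(s)
  73: appears 1 time(s)
  74: appears 1 time(s)
  75: appears 1 time(s)
  80: appears 1 time(s)
  94: appears 1 time(s)
  99: appears 1 time(s)
  100: appears 1 time(s)
Step 2: The value 67 appears most frequently (3 times).
Step 3: Mode = 67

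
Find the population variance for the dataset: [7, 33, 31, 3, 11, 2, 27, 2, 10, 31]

156.21

Step 1: Compute the mean: (7 + 33 + 31 + 3 + 11 + 2 + 27 + 2 + 10 + 31) / 10 = 15.7
Step 2: Compute squared deviations from the mean:
  (7 - 15.7)^2 = 75.69
  (33 - 15.7)^2 = 299.29
  (31 - 15.7)^2 = 234.09
  (3 - 15.7)^2 = 161.29
  (11 - 15.7)^2 = 22.09
  (2 - 15.7)^2 = 187.69
  (27 - 15.7)^2 = 127.69
  (2 - 15.7)^2 = 187.69
  (10 - 15.7)^2 = 32.49
  (31 - 15.7)^2 = 234.09
Step 3: Sum of squared deviations = 1562.1
Step 4: Population variance = 1562.1 / 10 = 156.21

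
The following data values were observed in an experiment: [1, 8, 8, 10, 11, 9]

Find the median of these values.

8.5

Step 1: Sort the data in ascending order: [1, 8, 8, 9, 10, 11]
Step 2: The number of values is n = 6.
Step 3: Since n is even, the median is the average of positions 3 and 4:
  Median = (8 + 9) / 2 = 8.5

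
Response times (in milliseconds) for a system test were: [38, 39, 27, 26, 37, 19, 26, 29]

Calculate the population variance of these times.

44.6094

Step 1: Compute the mean: (38 + 39 + 27 + 26 + 37 + 19 + 26 + 29) / 8 = 30.125
Step 2: Compute squared deviations from the mean:
  (38 - 30.125)^2 = 62.0156
  (39 - 30.125)^2 = 78.7656
  (27 - 30.125)^2 = 9.7656
  (26 - 30.125)^2 = 17.0156
  (37 - 30.125)^2 = 47.2656
  (19 - 30.125)^2 = 123.7656
  (26 - 30.125)^2 = 17.0156
  (29 - 30.125)^2 = 1.2656
Step 3: Sum of squared deviations = 356.875
Step 4: Population variance = 356.875 / 8 = 44.6094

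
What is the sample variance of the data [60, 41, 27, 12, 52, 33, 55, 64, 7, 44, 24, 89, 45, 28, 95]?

637.0667

Step 1: Compute the mean: (60 + 41 + 27 + 12 + 52 + 33 + 55 + 64 + 7 + 44 + 24 + 89 + 45 + 28 + 95) / 15 = 45.0667
Step 2: Compute squared deviations from the mean:
  (60 - 45.0667)^2 = 223.0044
  (41 - 45.0667)^2 = 16.5378
  (27 - 45.0667)^2 = 326.4044
  (12 - 45.0667)^2 = 1093.4044
  (52 - 45.0667)^2 = 48.0711
  (33 - 45.0667)^2 = 145.6044
  (55 - 45.0667)^2 = 98.6711
  (64 - 45.0667)^2 = 358.4711
  (7 - 45.0667)^2 = 1449.0711
  (44 - 45.0667)^2 = 1.1378
  (24 - 45.0667)^2 = 443.8044
  (89 - 45.0667)^2 = 1930.1378
  (45 - 45.0667)^2 = 0.0044
  (28 - 45.0667)^2 = 291.2711
  (95 - 45.0667)^2 = 2493.3378
Step 3: Sum of squared deviations = 8918.9333
Step 4: Sample variance = 8918.9333 / 14 = 637.0667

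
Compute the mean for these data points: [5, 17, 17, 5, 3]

9.4

Step 1: Sum all values: 5 + 17 + 17 + 5 + 3 = 47
Step 2: Count the number of values: n = 5
Step 3: Mean = sum / n = 47 / 5 = 9.4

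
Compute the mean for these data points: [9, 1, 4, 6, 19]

7.8

Step 1: Sum all values: 9 + 1 + 4 + 6 + 19 = 39
Step 2: Count the number of values: n = 5
Step 3: Mean = sum / n = 39 / 5 = 7.8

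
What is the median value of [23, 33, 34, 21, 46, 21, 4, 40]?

28

Step 1: Sort the data in ascending order: [4, 21, 21, 23, 33, 34, 40, 46]
Step 2: The number of values is n = 8.
Step 3: Since n is even, the median is the average of positions 4 and 5:
  Median = (23 + 33) / 2 = 28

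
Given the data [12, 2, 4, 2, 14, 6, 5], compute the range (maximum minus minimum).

12

Step 1: Identify the maximum value: max = 14
Step 2: Identify the minimum value: min = 2
Step 3: Range = max - min = 14 - 2 = 12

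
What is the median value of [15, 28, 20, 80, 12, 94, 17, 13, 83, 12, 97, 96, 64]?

28

Step 1: Sort the data in ascending order: [12, 12, 13, 15, 17, 20, 28, 64, 80, 83, 94, 96, 97]
Step 2: The number of values is n = 13.
Step 3: Since n is odd, the median is the middle value at position 7: 28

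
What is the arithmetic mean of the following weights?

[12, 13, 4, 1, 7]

7.4

Step 1: Sum all values: 12 + 13 + 4 + 1 + 7 = 37
Step 2: Count the number of values: n = 5
Step 3: Mean = sum / n = 37 / 5 = 7.4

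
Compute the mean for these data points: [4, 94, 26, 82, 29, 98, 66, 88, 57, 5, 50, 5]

50.3333

Step 1: Sum all values: 4 + 94 + 26 + 82 + 29 + 98 + 66 + 88 + 57 + 5 + 50 + 5 = 604
Step 2: Count the number of values: n = 12
Step 3: Mean = sum / n = 604 / 12 = 50.3333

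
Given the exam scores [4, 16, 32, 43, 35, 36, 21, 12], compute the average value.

24.875

Step 1: Sum all values: 4 + 16 + 32 + 43 + 35 + 36 + 21 + 12 = 199
Step 2: Count the number of values: n = 8
Step 3: Mean = sum / n = 199 / 8 = 24.875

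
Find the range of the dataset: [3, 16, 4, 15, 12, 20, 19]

17

Step 1: Identify the maximum value: max = 20
Step 2: Identify the minimum value: min = 3
Step 3: Range = max - min = 20 - 3 = 17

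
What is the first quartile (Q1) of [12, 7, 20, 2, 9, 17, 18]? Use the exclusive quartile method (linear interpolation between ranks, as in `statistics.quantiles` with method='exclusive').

7

Step 1: Sort the data: [2, 7, 9, 12, 17, 18, 20]
Step 2: n = 7
Step 3: Using the exclusive quartile method:
  Q1 = 7
  Q2 (median) = 12
  Q3 = 18
  IQR = Q3 - Q1 = 18 - 7 = 11
Step 4: Q1 = 7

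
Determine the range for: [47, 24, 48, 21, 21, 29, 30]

27

Step 1: Identify the maximum value: max = 48
Step 2: Identify the minimum value: min = 21
Step 3: Range = max - min = 48 - 21 = 27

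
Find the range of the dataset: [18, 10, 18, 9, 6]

12

Step 1: Identify the maximum value: max = 18
Step 2: Identify the minimum value: min = 6
Step 3: Range = max - min = 18 - 6 = 12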